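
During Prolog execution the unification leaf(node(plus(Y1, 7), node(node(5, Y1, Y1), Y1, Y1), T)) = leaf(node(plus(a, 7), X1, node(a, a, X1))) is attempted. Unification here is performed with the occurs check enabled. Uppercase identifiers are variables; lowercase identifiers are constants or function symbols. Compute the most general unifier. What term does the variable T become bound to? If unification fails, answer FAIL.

node(a, a, node(node(5, a, a), a, a))

Decompose leaf/1: node(plus(Y1, 7), node(node(5, Y1, Y1), Y1, Y1), T) = node(plus(a, 7), X1, node(a, a, X1)).
Decompose node/3: plus(Y1, 7) = plus(a, 7),  node(node(5, Y1, Y1), Y1, Y1) = X1,  T = node(a, a, X1).
Decompose plus/2: Y1 = a,  7 = 7.
Bind Y1 := a; substituting into the one remaining equation that mentions Y1 gives: node(node(5, a, a), a, a) = X1.
Delete trivial equation 7 = 7.
Bind X1 := node(node(5, a, a), a, a); substituting into the remaining equation gives: T = node(a, a, node(node(5, a, a), a, a)).
Bind T := node(a, a, node(node(5, a, a), a, a)).
MGU = { Y1 ↦ a, X1 ↦ node(node(5, a, a), a, a), T ↦ node(a, a, node(node(5, a, a), a, a)) }, so T ↦ node(a, a, node(node(5, a, a), a, a)).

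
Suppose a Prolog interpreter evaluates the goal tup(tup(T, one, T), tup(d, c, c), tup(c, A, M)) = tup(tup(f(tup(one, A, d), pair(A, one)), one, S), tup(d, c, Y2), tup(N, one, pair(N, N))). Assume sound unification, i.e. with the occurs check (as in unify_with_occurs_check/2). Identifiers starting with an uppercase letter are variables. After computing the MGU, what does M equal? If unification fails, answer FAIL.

Decompose tup/3: tup(T, one, T) = tup(f(tup(one, A, d), pair(A, one)), one, S),  tup(d, c, c) = tup(d, c, Y2),  tup(c, A, M) = tup(N, one, pair(N, N)).
Decompose tup/3: T = f(tup(one, A, d), pair(A, one)),  one = one,  T = S.
Bind T := f(tup(one, A, d), pair(A, one)); substituting into the one remaining equation that mentions T gives: f(tup(one, A, d), pair(A, one)) = S.
Delete trivial equation one = one.
Bind S := f(tup(one, A, d), pair(A, one)); no other remaining equation mentions S.
Decompose tup/3: d = d,  c = c,  c = Y2.
Delete trivial equation d = d.
Delete trivial equation c = c.
Bind Y2 := c; no other remaining equation mentions Y2.
Decompose tup/3: c = N,  A = one,  M = pair(N, N).
Bind N := c; substituting into the one remaining equation that mentions N gives: M = pair(c, c).
Bind A := one; no other remaining equation mentions A. Substituting into the earlier bindings gives T := f(tup(one, one, d), pair(one, one)), S := f(tup(one, one, d), pair(one, one)).
Bind M := pair(c, c).
MGU = { T = f(tup(one, one, d), pair(one, one)), S = f(tup(one, one, d), pair(one, one)), Y2 = c, N = c, A = one, M = pair(c, c) }, so M = pair(c, c).

pair(c, c)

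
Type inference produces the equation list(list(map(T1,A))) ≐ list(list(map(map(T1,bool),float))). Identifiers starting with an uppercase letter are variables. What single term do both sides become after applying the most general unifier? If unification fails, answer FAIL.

FAIL

Decompose list/1: list(map(T1,A)) ≐ list(map(map(T1,bool),float)).
Decompose list/1: map(T1,A) ≐ map(map(T1,bool),float).
Decompose map/2: T1 ≐ map(T1,bool),  A ≐ float.
Occurs check fails: T1 occurs in map(T1,bool); the equation T1 ≐ map(T1,bool) has no finite solution.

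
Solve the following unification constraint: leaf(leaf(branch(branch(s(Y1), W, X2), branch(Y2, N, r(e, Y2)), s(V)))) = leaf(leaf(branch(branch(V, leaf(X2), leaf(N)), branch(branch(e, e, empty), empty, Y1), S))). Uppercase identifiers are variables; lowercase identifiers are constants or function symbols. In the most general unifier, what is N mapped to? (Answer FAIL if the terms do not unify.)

Decompose leaf/1: leaf(branch(branch(s(Y1), W, X2), branch(Y2, N, r(e, Y2)), s(V))) = leaf(branch(branch(V, leaf(X2), leaf(N)), branch(branch(e, e, empty), empty, Y1), S)).
Decompose leaf/1: branch(branch(s(Y1), W, X2), branch(Y2, N, r(e, Y2)), s(V)) = branch(branch(V, leaf(X2), leaf(N)), branch(branch(e, e, empty), empty, Y1), S).
Decompose branch/3: branch(s(Y1), W, X2) = branch(V, leaf(X2), leaf(N)),  branch(Y2, N, r(e, Y2)) = branch(branch(e, e, empty), empty, Y1),  s(V) = S.
Decompose branch/3: s(Y1) = V,  W = leaf(X2),  X2 = leaf(N).
Bind V := s(Y1); substituting into the one remaining equation that mentions V gives: s(s(Y1)) = S.
Bind W := leaf(X2); no other remaining equation mentions W.
Bind X2 := leaf(N); no other remaining equation mentions X2. Substituting into the earlier binding gives W := leaf(leaf(N)).
Decompose branch/3: Y2 = branch(e, e, empty),  N = empty,  r(e, Y2) = Y1.
Bind Y2 := branch(e, e, empty); substituting into the one remaining equation that mentions Y2 gives: r(e, branch(e, e, empty)) = Y1.
Bind N := empty; no other remaining equation mentions N. Substituting into the earlier bindings gives W := leaf(leaf(empty)), X2 := leaf(empty).
Bind Y1 := r(e, branch(e, e, empty)); substituting into the remaining equation gives: s(s(r(e, branch(e, e, empty)))) = S. Substituting into the earlier binding gives V := s(r(e, branch(e, e, empty))).
Bind S := s(s(r(e, branch(e, e, empty)))).
MGU = { V -> s(r(e, branch(e, e, empty))), W -> leaf(leaf(empty)), X2 -> leaf(empty), Y2 -> branch(e, e, empty), N -> empty, Y1 -> r(e, branch(e, e, empty)), S -> s(s(r(e, branch(e, e, empty)))) }, so N -> empty.

empty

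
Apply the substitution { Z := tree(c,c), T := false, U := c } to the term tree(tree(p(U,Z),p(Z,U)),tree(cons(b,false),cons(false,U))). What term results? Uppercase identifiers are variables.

Replace each occurrence of Z with tree(c,c).
Replace each occurrence of U with c.
Result: tree(tree(p(c,tree(c,c)),p(tree(c,c),c)),tree(cons(b,false),cons(false,c))).

tree(tree(p(c,tree(c,c)),p(tree(c,c),c)),tree(cons(b,false),cons(false,c)))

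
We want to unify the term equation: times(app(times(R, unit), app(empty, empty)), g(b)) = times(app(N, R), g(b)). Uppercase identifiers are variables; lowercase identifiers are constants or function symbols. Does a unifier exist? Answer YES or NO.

YES

Decompose times/2: app(times(R, unit), app(empty, empty)) = app(N, R),  g(b) = g(b).
Decompose app/2: times(R, unit) = N,  app(empty, empty) = R.
Bind N := times(R, unit); no other remaining equation mentions N.
Bind R := app(empty, empty); no other remaining equation mentions R. Substituting into the earlier binding gives N := times(app(empty, empty), unit).
Delete trivial equation g(b) = g(b).
No equations remain and no clash or occurs-check failure arose, so a unifier exists.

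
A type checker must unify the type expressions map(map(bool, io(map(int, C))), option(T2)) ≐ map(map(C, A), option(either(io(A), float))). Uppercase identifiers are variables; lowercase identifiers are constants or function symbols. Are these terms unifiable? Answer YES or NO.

YES

Decompose map/2: map(bool, io(map(int, C))) ≐ map(C, A),  option(T2) ≐ option(either(io(A), float)).
Decompose map/2: bool ≐ C,  io(map(int, C)) ≐ A.
Bind C := bool; substituting into the one remaining equation that mentions C gives: io(map(int, bool)) ≐ A.
Bind A := io(map(int, bool)); substituting into the remaining equation gives: option(T2) ≐ option(either(io(io(map(int, bool))), float)).
Decompose option/1: T2 ≐ either(io(io(map(int, bool))), float).
Bind T2 := either(io(io(map(int, bool))), float).
No equations remain and no clash or occurs-check failure arose, so a unifier exists.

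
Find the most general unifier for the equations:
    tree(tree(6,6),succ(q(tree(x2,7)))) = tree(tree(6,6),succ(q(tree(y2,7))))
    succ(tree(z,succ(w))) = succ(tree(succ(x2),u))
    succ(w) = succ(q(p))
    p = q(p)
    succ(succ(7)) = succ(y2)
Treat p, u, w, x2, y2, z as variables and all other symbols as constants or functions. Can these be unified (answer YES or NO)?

NO

Decompose tree/2: tree(6,6) = tree(6,6),  succ(q(tree(x2,7))) = succ(q(tree(y2,7))).
Delete trivial equation tree(6,6) = tree(6,6).
Decompose succ/1: q(tree(x2,7)) = q(tree(y2,7)).
Decompose q/1: tree(x2,7) = tree(y2,7).
Decompose tree/2: x2 = y2,  7 = 7.
Bind x2 := y2; substituting into the one remaining equation that mentions x2 gives: succ(tree(z,succ(w))) = succ(tree(succ(y2),u)).
Delete trivial equation 7 = 7.
Decompose succ/1: tree(z,succ(w)) = tree(succ(y2),u).
Decompose tree/2: z = succ(y2),  succ(w) = u.
Bind z := succ(y2); no other remaining equation mentions z.
Bind u := succ(w); no other remaining equation mentions u.
Decompose succ/1: w = q(p).
Bind w := q(p); no other remaining equation mentions w. Substituting into the earlier binding gives u := succ(q(p)).
Occurs check fails: p occurs in q(p); the equation p = q(p) has no finite solution.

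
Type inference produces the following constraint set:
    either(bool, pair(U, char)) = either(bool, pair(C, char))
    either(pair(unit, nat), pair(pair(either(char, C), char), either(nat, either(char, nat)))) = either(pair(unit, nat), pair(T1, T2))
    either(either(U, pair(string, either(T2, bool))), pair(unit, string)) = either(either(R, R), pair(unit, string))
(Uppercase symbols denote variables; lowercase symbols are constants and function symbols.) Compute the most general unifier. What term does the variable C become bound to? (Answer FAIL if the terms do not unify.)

pair(string, either(either(nat, either(char, nat)), bool))

Decompose either/2: bool = bool,  pair(U, char) = pair(C, char).
Delete trivial equation bool = bool.
Decompose pair/2: U = C,  char = char.
Bind U := C; substituting into the one remaining equation that mentions U gives: either(either(C, pair(string, either(T2, bool))), pair(unit, string)) = either(either(R, R), pair(unit, string)).
Delete trivial equation char = char.
Decompose either/2: pair(unit, nat) = pair(unit, nat),  pair(pair(either(char, C), char), either(nat, either(char, nat))) = pair(T1, T2).
Delete trivial equation pair(unit, nat) = pair(unit, nat).
Decompose pair/2: pair(either(char, C), char) = T1,  either(nat, either(char, nat)) = T2.
Bind T1 := pair(either(char, C), char); no other remaining equation mentions T1.
Bind T2 := either(nat, either(char, nat)); substituting into the remaining equation gives: either(either(C, pair(string, either(either(nat, either(char, nat)), bool))), pair(unit, string)) = either(either(R, R), pair(unit, string)).
Decompose either/2: either(C, pair(string, either(either(nat, either(char, nat)), bool))) = either(R, R),  pair(unit, string) = pair(unit, string).
Decompose either/2: C = R,  pair(string, either(either(nat, either(char, nat)), bool)) = R.
Bind C := R; no other remaining equation mentions C. Substituting into the earlier bindings gives U := R, T1 := pair(either(char, R), char).
Bind R := pair(string, either(either(nat, either(char, nat)), bool)); no other remaining equation mentions R. Substituting into the earlier bindings gives U := pair(string, either(either(nat, either(char, nat)), bool)), T1 := pair(either(char, pair(string, either(either(nat, either(char, nat)), bool))), char), C := pair(string, either(either(nat, either(char, nat)), bool)).
Delete trivial equation pair(unit, string) = pair(unit, string).
MGU = { U := pair(string, either(either(nat, either(char, nat)), bool)), T1 := pair(either(char, pair(string, either(either(nat, either(char, nat)), bool))), char), T2 := either(nat, either(char, nat)), C := pair(string, either(either(nat, either(char, nat)), bool)), R := pair(string, either(either(nat, either(char, nat)), bool)) }, so C := pair(string, either(either(nat, either(char, nat)), bool)).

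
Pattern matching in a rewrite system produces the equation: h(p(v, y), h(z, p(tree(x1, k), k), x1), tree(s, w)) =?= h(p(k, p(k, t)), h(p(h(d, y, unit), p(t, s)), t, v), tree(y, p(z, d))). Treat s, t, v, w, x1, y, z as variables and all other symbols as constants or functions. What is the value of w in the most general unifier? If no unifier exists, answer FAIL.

p(p(h(d, p(k, p(tree(k, k), k)), unit), p(p(tree(k, k), k), p(k, p(tree(k, k), k)))), d)

Decompose h/3: p(v, y) =?= p(k, p(k, t)),  h(z, p(tree(x1, k), k), x1) =?= h(p(h(d, y, unit), p(t, s)), t, v),  tree(s, w) =?= tree(y, p(z, d)).
Decompose p/2: v =?= k,  y =?= p(k, t).
Bind v := k; substituting into the one remaining equation that mentions v gives: h(z, p(tree(x1, k), k), x1) =?= h(p(h(d, y, unit), p(t, s)), t, k).
Bind y := p(k, t); substituting into the remaining equations gives: h(z, p(tree(x1, k), k), x1) =?= h(p(h(d, p(k, t), unit), p(t, s)), t, k),  tree(s, w) =?= tree(p(k, t), p(z, d)).
Decompose h/3: z =?= p(h(d, p(k, t), unit), p(t, s)),  p(tree(x1, k), k) =?= t,  x1 =?= k.
Bind z := p(h(d, p(k, t), unit), p(t, s)); substituting into the one remaining equation that mentions z gives: tree(s, w) =?= tree(p(k, t), p(p(h(d, p(k, t), unit), p(t, s)), d)).
Bind t := p(tree(x1, k), k); substituting into the one remaining equation that mentions t gives: tree(s, w) =?= tree(p(k, p(tree(x1, k), k)), p(p(h(d, p(k, p(tree(x1, k), k)), unit), p(p(tree(x1, k), k), s)), d)). Substituting into the earlier bindings gives y := p(k, p(tree(x1, k), k)), z := p(h(d, p(k, p(tree(x1, k), k)), unit), p(p(tree(x1, k), k), s)).
Bind x1 := k; substituting into the remaining equation gives: tree(s, w) =?= tree(p(k, p(tree(k, k), k)), p(p(h(d, p(k, p(tree(k, k), k)), unit), p(p(tree(k, k), k), s)), d)). Substituting into the earlier bindings gives y := p(k, p(tree(k, k), k)), z := p(h(d, p(k, p(tree(k, k), k)), unit), p(p(tree(k, k), k), s)), t := p(tree(k, k), k).
Decompose tree/2: s =?= p(k, p(tree(k, k), k)),  w =?= p(p(h(d, p(k, p(tree(k, k), k)), unit), p(p(tree(k, k), k), s)), d).
Bind s := p(k, p(tree(k, k), k)); substituting into the remaining equation gives: w =?= p(p(h(d, p(k, p(tree(k, k), k)), unit), p(p(tree(k, k), k), p(k, p(tree(k, k), k)))), d). Substituting into the earlier binding gives z := p(h(d, p(k, p(tree(k, k), k)), unit), p(p(tree(k, k), k), p(k, p(tree(k, k), k)))).
Bind w := p(p(h(d, p(k, p(tree(k, k), k)), unit), p(p(tree(k, k), k), p(k, p(tree(k, k), k)))), d).
MGU = { v := k, y := p(k, p(tree(k, k), k)), z := p(h(d, p(k, p(tree(k, k), k)), unit), p(p(tree(k, k), k), p(k, p(tree(k, k), k)))), t := p(tree(k, k), k), x1 := k, s := p(k, p(tree(k, k), k)), w := p(p(h(d, p(k, p(tree(k, k), k)), unit), p(p(tree(k, k), k), p(k, p(tree(k, k), k)))), d) }, so w := p(p(h(d, p(k, p(tree(k, k), k)), unit), p(p(tree(k, k), k), p(k, p(tree(k, k), k)))), d).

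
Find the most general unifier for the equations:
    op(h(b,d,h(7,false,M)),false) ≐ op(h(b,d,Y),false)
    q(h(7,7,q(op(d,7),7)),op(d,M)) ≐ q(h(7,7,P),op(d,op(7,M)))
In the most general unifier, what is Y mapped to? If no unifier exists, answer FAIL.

FAIL

Decompose op/2: h(b,d,h(7,false,M)) ≐ h(b,d,Y),  false ≐ false.
Decompose h/3: b ≐ b,  d ≐ d,  h(7,false,M) ≐ Y.
Delete trivial equation b ≐ b.
Delete trivial equation d ≐ d.
Bind Y := h(7,false,M); no other remaining equation mentions Y.
Delete trivial equation false ≐ false.
Decompose q/2: h(7,7,q(op(d,7),7)) ≐ h(7,7,P),  op(d,M) ≐ op(d,op(7,M)).
Decompose h/3: 7 ≐ 7,  7 ≐ 7,  q(op(d,7),7) ≐ P.
Delete trivial equation 7 ≐ 7.
Delete trivial equation 7 ≐ 7.
Bind P := q(op(d,7),7); no other remaining equation mentions P.
Decompose op/2: d ≐ d,  M ≐ op(7,M).
Delete trivial equation d ≐ d.
Occurs check fails: M occurs in op(7,M); the equation M ≐ op(7,M) has no finite solution.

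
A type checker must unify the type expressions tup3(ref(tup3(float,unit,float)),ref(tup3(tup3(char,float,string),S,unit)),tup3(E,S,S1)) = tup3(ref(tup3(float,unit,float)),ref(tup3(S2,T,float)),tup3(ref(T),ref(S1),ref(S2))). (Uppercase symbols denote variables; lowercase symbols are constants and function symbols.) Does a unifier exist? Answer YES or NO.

Decompose tup3/3: ref(tup3(float,unit,float)) = ref(tup3(float,unit,float)),  ref(tup3(tup3(char,float,string),S,unit)) = ref(tup3(S2,T,float)),  tup3(E,S,S1) = tup3(ref(T),ref(S1),ref(S2)).
Delete trivial equation ref(tup3(float,unit,float)) = ref(tup3(float,unit,float)).
Decompose ref/1: tup3(tup3(char,float,string),S,unit) = tup3(S2,T,float).
Decompose tup3/3: tup3(char,float,string) = S2,  S = T,  unit = float.
Bind S2 := tup3(char,float,string); substituting into the one remaining equation that mentions S2 gives: tup3(E,S,S1) = tup3(ref(T),ref(S1),ref(tup3(char,float,string))).
Bind S := T; substituting into the one remaining equation that mentions S gives: tup3(E,T,S1) = tup3(ref(T),ref(S1),ref(tup3(char,float,string))).
Clash: constants unit and float differ; no unifier exists.

NO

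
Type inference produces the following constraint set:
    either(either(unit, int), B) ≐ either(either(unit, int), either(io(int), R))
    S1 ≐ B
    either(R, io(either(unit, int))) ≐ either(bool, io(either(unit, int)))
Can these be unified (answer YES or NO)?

Decompose either/2: either(unit, int) ≐ either(unit, int),  B ≐ either(io(int), R).
Delete trivial equation either(unit, int) ≐ either(unit, int).
Bind B := either(io(int), R); substituting into the one remaining equation that mentions B gives: S1 ≐ either(io(int), R).
Bind S1 := either(io(int), R); no other remaining equation mentions S1.
Decompose either/2: R ≐ bool,  io(either(unit, int)) ≐ io(either(unit, int)).
Bind R := bool; no other remaining equation mentions R. Substituting into the earlier bindings gives B := either(io(int), bool), S1 := either(io(int), bool).
Delete trivial equation io(either(unit, int)) ≐ io(either(unit, int)).
No equations remain and no clash or occurs-check failure arose, so a unifier exists.

YES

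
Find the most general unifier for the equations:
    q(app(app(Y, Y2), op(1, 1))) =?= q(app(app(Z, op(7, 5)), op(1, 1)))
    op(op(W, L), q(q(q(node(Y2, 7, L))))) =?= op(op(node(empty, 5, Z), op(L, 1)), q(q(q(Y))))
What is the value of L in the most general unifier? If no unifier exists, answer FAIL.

FAIL

Decompose q/1: app(app(Y, Y2), op(1, 1)) =?= app(app(Z, op(7, 5)), op(1, 1)).
Decompose app/2: app(Y, Y2) =?= app(Z, op(7, 5)),  op(1, 1) =?= op(1, 1).
Decompose app/2: Y =?= Z,  Y2 =?= op(7, 5).
Bind Y := Z; substituting into the one remaining equation that mentions Y gives: op(op(W, L), q(q(q(node(Y2, 7, L))))) =?= op(op(node(empty, 5, Z), op(L, 1)), q(q(q(Z)))).
Bind Y2 := op(7, 5); substituting into the one remaining equation that mentions Y2 gives: op(op(W, L), q(q(q(node(op(7, 5), 7, L))))) =?= op(op(node(empty, 5, Z), op(L, 1)), q(q(q(Z)))).
Delete trivial equation op(1, 1) =?= op(1, 1).
Decompose op/2: op(W, L) =?= op(node(empty, 5, Z), op(L, 1)),  q(q(q(node(op(7, 5), 7, L)))) =?= q(q(q(Z))).
Decompose op/2: W =?= node(empty, 5, Z),  L =?= op(L, 1).
Bind W := node(empty, 5, Z); no other remaining equation mentions W.
Occurs check fails: L occurs in op(L, 1); the equation L =?= op(L, 1) has no finite solution.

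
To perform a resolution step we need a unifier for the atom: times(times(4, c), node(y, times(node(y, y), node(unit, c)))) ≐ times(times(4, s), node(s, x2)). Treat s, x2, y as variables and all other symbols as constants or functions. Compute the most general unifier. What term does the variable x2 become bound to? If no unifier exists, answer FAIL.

Decompose times/2: times(4, c) ≐ times(4, s),  node(y, times(node(y, y), node(unit, c))) ≐ node(s, x2).
Decompose times/2: 4 ≐ 4,  c ≐ s.
Delete trivial equation 4 ≐ 4.
Bind s := c; substituting into the remaining equation gives: node(y, times(node(y, y), node(unit, c))) ≐ node(c, x2).
Decompose node/2: y ≐ c,  times(node(y, y), node(unit, c)) ≐ x2.
Bind y := c; substituting into the remaining equation gives: times(node(c, c), node(unit, c)) ≐ x2.
Bind x2 := times(node(c, c), node(unit, c)).
MGU = { s -> c, y -> c, x2 -> times(node(c, c), node(unit, c)) }, so x2 -> times(node(c, c), node(unit, c)).

times(node(c, c), node(unit, c))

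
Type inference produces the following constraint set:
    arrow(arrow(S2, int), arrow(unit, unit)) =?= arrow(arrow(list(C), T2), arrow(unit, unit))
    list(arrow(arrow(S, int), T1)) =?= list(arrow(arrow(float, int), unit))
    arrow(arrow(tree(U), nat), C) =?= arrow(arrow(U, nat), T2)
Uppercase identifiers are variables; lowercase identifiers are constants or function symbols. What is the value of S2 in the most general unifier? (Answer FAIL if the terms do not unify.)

FAIL

Decompose arrow/2: arrow(S2, int) =?= arrow(list(C), T2),  arrow(unit, unit) =?= arrow(unit, unit).
Decompose arrow/2: S2 =?= list(C),  int =?= T2.
Bind S2 := list(C); no other remaining equation mentions S2.
Bind T2 := int; substituting into the one remaining equation that mentions T2 gives: arrow(arrow(tree(U), nat), C) =?= arrow(arrow(U, nat), int).
Delete trivial equation arrow(unit, unit) =?= arrow(unit, unit).
Decompose list/1: arrow(arrow(S, int), T1) =?= arrow(arrow(float, int), unit).
Decompose arrow/2: arrow(S, int) =?= arrow(float, int),  T1 =?= unit.
Decompose arrow/2: S =?= float,  int =?= int.
Bind S := float; no other remaining equation mentions S.
Delete trivial equation int =?= int.
Bind T1 := unit; no other remaining equation mentions T1.
Decompose arrow/2: arrow(tree(U), nat) =?= arrow(U, nat),  C =?= int.
Decompose arrow/2: tree(U) =?= U,  nat =?= nat.
Occurs check fails: U occurs in tree(U); the equation U =?= tree(U) has no finite solution.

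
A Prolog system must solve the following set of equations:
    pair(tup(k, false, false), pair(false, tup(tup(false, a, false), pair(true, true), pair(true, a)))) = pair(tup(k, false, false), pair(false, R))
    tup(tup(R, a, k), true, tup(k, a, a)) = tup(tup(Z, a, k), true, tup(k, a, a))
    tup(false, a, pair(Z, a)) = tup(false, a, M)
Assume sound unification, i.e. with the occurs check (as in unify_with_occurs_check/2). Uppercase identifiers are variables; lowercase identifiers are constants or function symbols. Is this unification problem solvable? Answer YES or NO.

Decompose pair/2: tup(k, false, false) = tup(k, false, false),  pair(false, tup(tup(false, a, false), pair(true, true), pair(true, a))) = pair(false, R).
Delete trivial equation tup(k, false, false) = tup(k, false, false).
Decompose pair/2: false = false,  tup(tup(false, a, false), pair(true, true), pair(true, a)) = R.
Delete trivial equation false = false.
Bind R := tup(tup(false, a, false), pair(true, true), pair(true, a)); substituting into the one remaining equation that mentions R gives: tup(tup(tup(tup(false, a, false), pair(true, true), pair(true, a)), a, k), true, tup(k, a, a)) = tup(tup(Z, a, k), true, tup(k, a, a)).
Decompose tup/3: tup(tup(tup(false, a, false), pair(true, true), pair(true, a)), a, k) = tup(Z, a, k),  true = true,  tup(k, a, a) = tup(k, a, a).
Decompose tup/3: tup(tup(false, a, false), pair(true, true), pair(true, a)) = Z,  a = a,  k = k.
Bind Z := tup(tup(false, a, false), pair(true, true), pair(true, a)); substituting into the one remaining equation that mentions Z gives: tup(false, a, pair(tup(tup(false, a, false), pair(true, true), pair(true, a)), a)) = tup(false, a, M).
Delete trivial equation a = a.
Delete trivial equation k = k.
Delete trivial equation true = true.
Delete trivial equation tup(k, a, a) = tup(k, a, a).
Decompose tup/3: false = false,  a = a,  pair(tup(tup(false, a, false), pair(true, true), pair(true, a)), a) = M.
Delete trivial equation false = false.
Delete trivial equation a = a.
Bind M := pair(tup(tup(false, a, false), pair(true, true), pair(true, a)), a).
No equations remain and no clash or occurs-check failure arose, so a unifier exists.

YES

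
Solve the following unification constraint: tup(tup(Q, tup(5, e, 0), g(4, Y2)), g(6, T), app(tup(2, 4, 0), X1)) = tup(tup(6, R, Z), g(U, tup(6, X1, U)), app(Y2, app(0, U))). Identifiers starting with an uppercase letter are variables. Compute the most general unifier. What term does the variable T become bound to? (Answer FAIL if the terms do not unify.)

Decompose tup/3: tup(Q, tup(5, e, 0), g(4, Y2)) = tup(6, R, Z),  g(6, T) = g(U, tup(6, X1, U)),  app(tup(2, 4, 0), X1) = app(Y2, app(0, U)).
Decompose tup/3: Q = 6,  tup(5, e, 0) = R,  g(4, Y2) = Z.
Bind Q := 6; no other remaining equation mentions Q.
Bind R := tup(5, e, 0); no other remaining equation mentions R.
Bind Z := g(4, Y2); no other remaining equation mentions Z.
Decompose g/2: 6 = U,  T = tup(6, X1, U).
Bind U := 6; substituting into the remaining equations gives: T = tup(6, X1, 6),  app(tup(2, 4, 0), X1) = app(Y2, app(0, 6)).
Bind T := tup(6, X1, 6); no other remaining equation mentions T.
Decompose app/2: tup(2, 4, 0) = Y2,  X1 = app(0, 6).
Bind Y2 := tup(2, 4, 0); no other remaining equation mentions Y2. Substituting into the earlier binding gives Z := g(4, tup(2, 4, 0)).
Bind X1 := app(0, 6). Substituting into the earlier binding gives T := tup(6, app(0, 6), 6).
MGU = { Q -> 6, R -> tup(5, e, 0), Z -> g(4, tup(2, 4, 0)), U -> 6, T -> tup(6, app(0, 6), 6), Y2 -> tup(2, 4, 0), X1 -> app(0, 6) }, so T -> tup(6, app(0, 6), 6).

tup(6, app(0, 6), 6)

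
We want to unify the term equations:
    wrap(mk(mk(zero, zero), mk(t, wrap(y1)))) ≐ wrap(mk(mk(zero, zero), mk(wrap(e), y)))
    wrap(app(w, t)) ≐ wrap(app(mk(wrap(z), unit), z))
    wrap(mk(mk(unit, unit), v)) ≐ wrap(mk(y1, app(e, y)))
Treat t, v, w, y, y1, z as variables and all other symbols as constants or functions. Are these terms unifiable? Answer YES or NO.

YES

Decompose wrap/1: mk(mk(zero, zero), mk(t, wrap(y1))) ≐ mk(mk(zero, zero), mk(wrap(e), y)).
Decompose mk/2: mk(zero, zero) ≐ mk(zero, zero),  mk(t, wrap(y1)) ≐ mk(wrap(e), y).
Delete trivial equation mk(zero, zero) ≐ mk(zero, zero).
Decompose mk/2: t ≐ wrap(e),  wrap(y1) ≐ y.
Bind t := wrap(e); substituting into the one remaining equation that mentions t gives: wrap(app(w, wrap(e))) ≐ wrap(app(mk(wrap(z), unit), z)).
Bind y := wrap(y1); substituting into the one remaining equation that mentions y gives: wrap(mk(mk(unit, unit), v)) ≐ wrap(mk(y1, app(e, wrap(y1)))).
Decompose wrap/1: app(w, wrap(e)) ≐ app(mk(wrap(z), unit), z).
Decompose app/2: w ≐ mk(wrap(z), unit),  wrap(e) ≐ z.
Bind w := mk(wrap(z), unit); no other remaining equation mentions w.
Bind z := wrap(e); no other remaining equation mentions z. Substituting into the earlier binding gives w := mk(wrap(wrap(e)), unit).
Decompose wrap/1: mk(mk(unit, unit), v) ≐ mk(y1, app(e, wrap(y1))).
Decompose mk/2: mk(unit, unit) ≐ y1,  v ≐ app(e, wrap(y1)).
Bind y1 := mk(unit, unit); substituting into the remaining equation gives: v ≐ app(e, wrap(mk(unit, unit))). Substituting into the earlier binding gives y := wrap(mk(unit, unit)).
Bind v := app(e, wrap(mk(unit, unit))).
No equations remain and no clash or occurs-check failure arose, so a unifier exists.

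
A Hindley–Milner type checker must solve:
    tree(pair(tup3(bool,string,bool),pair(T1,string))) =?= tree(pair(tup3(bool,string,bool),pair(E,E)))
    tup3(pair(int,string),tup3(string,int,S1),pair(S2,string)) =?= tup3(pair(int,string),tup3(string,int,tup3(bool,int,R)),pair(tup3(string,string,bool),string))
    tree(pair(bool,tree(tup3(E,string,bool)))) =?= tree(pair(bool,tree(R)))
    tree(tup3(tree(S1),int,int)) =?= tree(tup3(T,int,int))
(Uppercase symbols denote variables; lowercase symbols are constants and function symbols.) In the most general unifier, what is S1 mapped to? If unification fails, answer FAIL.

Decompose tree/1: pair(tup3(bool,string,bool),pair(T1,string)) =?= pair(tup3(bool,string,bool),pair(E,E)).
Decompose pair/2: tup3(bool,string,bool) =?= tup3(bool,string,bool),  pair(T1,string) =?= pair(E,E).
Delete trivial equation tup3(bool,string,bool) =?= tup3(bool,string,bool).
Decompose pair/2: T1 =?= E,  string =?= E.
Bind T1 := E; no other remaining equation mentions T1.
Bind E := string; substituting into the one remaining equation that mentions E gives: tree(pair(bool,tree(tup3(string,string,bool)))) =?= tree(pair(bool,tree(R))). Substituting into the earlier binding gives T1 := string.
Decompose tup3/3: pair(int,string) =?= pair(int,string),  tup3(string,int,S1) =?= tup3(string,int,tup3(bool,int,R)),  pair(S2,string) =?= pair(tup3(string,string,bool),string).
Delete trivial equation pair(int,string) =?= pair(int,string).
Decompose tup3/3: string =?= string,  int =?= int,  S1 =?= tup3(bool,int,R).
Delete trivial equation string =?= string.
Delete trivial equation int =?= int.
Bind S1 := tup3(bool,int,R); substituting into the one remaining equation that mentions S1 gives: tree(tup3(tree(tup3(bool,int,R)),int,int)) =?= tree(tup3(T,int,int)).
Decompose pair/2: S2 =?= tup3(string,string,bool),  string =?= string.
Bind S2 := tup3(string,string,bool); no other remaining equation mentions S2.
Delete trivial equation string =?= string.
Decompose tree/1: pair(bool,tree(tup3(string,string,bool))) =?= pair(bool,tree(R)).
Decompose pair/2: bool =?= bool,  tree(tup3(string,string,bool)) =?= tree(R).
Delete trivial equation bool =?= bool.
Decompose tree/1: tup3(string,string,bool) =?= R.
Bind R := tup3(string,string,bool); substituting into the remaining equation gives: tree(tup3(tree(tup3(bool,int,tup3(string,string,bool))),int,int)) =?= tree(tup3(T,int,int)). Substituting into the earlier binding gives S1 := tup3(bool,int,tup3(string,string,bool)).
Decompose tree/1: tup3(tree(tup3(bool,int,tup3(string,string,bool))),int,int) =?= tup3(T,int,int).
Decompose tup3/3: tree(tup3(bool,int,tup3(string,string,bool))) =?= T,  int =?= int,  int =?= int.
Bind T := tree(tup3(bool,int,tup3(string,string,bool))); no other remaining equation mentions T.
Delete trivial equation int =?= int.
Delete trivial equation int =?= int.
MGU = { T1 ↦ string, E ↦ string, S1 ↦ tup3(bool,int,tup3(string,string,bool)), S2 ↦ tup3(string,string,bool), R ↦ tup3(string,string,bool), T ↦ tree(tup3(bool,int,tup3(string,string,bool))) }, so S1 ↦ tup3(bool,int,tup3(string,string,bool)).

tup3(bool,int,tup3(string,string,bool))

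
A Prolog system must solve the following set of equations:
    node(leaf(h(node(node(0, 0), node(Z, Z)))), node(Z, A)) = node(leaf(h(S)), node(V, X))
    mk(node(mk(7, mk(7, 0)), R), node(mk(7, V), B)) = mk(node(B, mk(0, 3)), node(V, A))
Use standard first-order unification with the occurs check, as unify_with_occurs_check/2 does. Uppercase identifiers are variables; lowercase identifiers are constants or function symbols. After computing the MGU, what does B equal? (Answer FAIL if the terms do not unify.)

FAIL

Decompose node/2: leaf(h(node(node(0, 0), node(Z, Z)))) = leaf(h(S)),  node(Z, A) = node(V, X).
Decompose leaf/1: h(node(node(0, 0), node(Z, Z))) = h(S).
Decompose h/1: node(node(0, 0), node(Z, Z)) = S.
Bind S := node(node(0, 0), node(Z, Z)); no other remaining equation mentions S.
Decompose node/2: Z = V,  A = X.
Bind Z := V; no other remaining equation mentions Z. Substituting into the earlier binding gives S := node(node(0, 0), node(V, V)).
Bind A := X; substituting into the remaining equation gives: mk(node(mk(7, mk(7, 0)), R), node(mk(7, V), B)) = mk(node(B, mk(0, 3)), node(V, X)).
Decompose mk/2: node(mk(7, mk(7, 0)), R) = node(B, mk(0, 3)),  node(mk(7, V), B) = node(V, X).
Decompose node/2: mk(7, mk(7, 0)) = B,  R = mk(0, 3).
Bind B := mk(7, mk(7, 0)); substituting into the one remaining equation that mentions B gives: node(mk(7, V), mk(7, mk(7, 0))) = node(V, X).
Bind R := mk(0, 3); no other remaining equation mentions R.
Decompose node/2: mk(7, V) = V,  mk(7, mk(7, 0)) = X.
Occurs check fails: V occurs in mk(7, V); the equation V = mk(7, V) has no finite solution.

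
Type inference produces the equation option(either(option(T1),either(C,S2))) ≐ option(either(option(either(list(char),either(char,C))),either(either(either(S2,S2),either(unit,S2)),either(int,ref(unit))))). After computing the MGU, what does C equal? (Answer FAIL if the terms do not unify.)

Decompose option/1: either(option(T1),either(C,S2)) ≐ either(option(either(list(char),either(char,C))),either(either(either(S2,S2),either(unit,S2)),either(int,ref(unit)))).
Decompose either/2: option(T1) ≐ option(either(list(char),either(char,C))),  either(C,S2) ≐ either(either(either(S2,S2),either(unit,S2)),either(int,ref(unit))).
Decompose option/1: T1 ≐ either(list(char),either(char,C)).
Bind T1 := either(list(char),either(char,C)); no other remaining equation mentions T1.
Decompose either/2: C ≐ either(either(S2,S2),either(unit,S2)),  S2 ≐ either(int,ref(unit)).
Bind C := either(either(S2,S2),either(unit,S2)); no other remaining equation mentions C. Substituting into the earlier binding gives T1 := either(list(char),either(char,either(either(S2,S2),either(unit,S2)))).
Bind S2 := either(int,ref(unit)). Substituting into the earlier bindings gives T1 := either(list(char),either(char,either(either(either(int,ref(unit)),either(int,ref(unit))),either(unit,either(int,ref(unit)))))), C := either(either(either(int,ref(unit)),either(int,ref(unit))),either(unit,either(int,ref(unit)))).
MGU = { T1 -> either(list(char),either(char,either(either(either(int,ref(unit)),either(int,ref(unit))),either(unit,either(int,ref(unit)))))), C -> either(either(either(int,ref(unit)),either(int,ref(unit))),either(unit,either(int,ref(unit)))), S2 -> either(int,ref(unit)) }, so C -> either(either(either(int,ref(unit)),either(int,ref(unit))),either(unit,either(int,ref(unit)))).

either(either(either(int,ref(unit)),either(int,ref(unit))),either(unit,either(int,ref(unit))))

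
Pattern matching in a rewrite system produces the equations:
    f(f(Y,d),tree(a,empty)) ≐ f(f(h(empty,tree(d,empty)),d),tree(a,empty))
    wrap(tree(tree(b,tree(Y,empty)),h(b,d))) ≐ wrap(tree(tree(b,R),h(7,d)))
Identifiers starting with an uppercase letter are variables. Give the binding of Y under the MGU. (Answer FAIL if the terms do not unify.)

Decompose f/2: f(Y,d) ≐ f(h(empty,tree(d,empty)),d),  tree(a,empty) ≐ tree(a,empty).
Decompose f/2: Y ≐ h(empty,tree(d,empty)),  d ≐ d.
Bind Y := h(empty,tree(d,empty)); substituting into the one remaining equation that mentions Y gives: wrap(tree(tree(b,tree(h(empty,tree(d,empty)),empty)),h(b,d))) ≐ wrap(tree(tree(b,R),h(7,d))).
Delete trivial equation d ≐ d.
Delete trivial equation tree(a,empty) ≐ tree(a,empty).
Decompose wrap/1: tree(tree(b,tree(h(empty,tree(d,empty)),empty)),h(b,d)) ≐ tree(tree(b,R),h(7,d)).
Decompose tree/2: tree(b,tree(h(empty,tree(d,empty)),empty)) ≐ tree(b,R),  h(b,d) ≐ h(7,d).
Decompose tree/2: b ≐ b,  tree(h(empty,tree(d,empty)),empty) ≐ R.
Delete trivial equation b ≐ b.
Bind R := tree(h(empty,tree(d,empty)),empty); no other remaining equation mentions R.
Decompose h/2: b ≐ 7,  d ≐ d.
Clash: constants b and 7 differ; no unifier exists.

FAIL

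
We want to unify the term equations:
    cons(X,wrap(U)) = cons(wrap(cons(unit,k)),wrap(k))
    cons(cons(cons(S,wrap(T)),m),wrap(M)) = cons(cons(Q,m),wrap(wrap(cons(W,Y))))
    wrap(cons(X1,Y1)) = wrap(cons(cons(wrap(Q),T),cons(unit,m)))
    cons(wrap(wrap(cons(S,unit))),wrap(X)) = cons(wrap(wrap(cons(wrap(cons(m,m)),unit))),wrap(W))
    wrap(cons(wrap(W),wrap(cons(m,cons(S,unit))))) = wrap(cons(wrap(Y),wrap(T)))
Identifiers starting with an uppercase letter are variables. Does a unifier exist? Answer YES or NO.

YES

Decompose cons/2: X = wrap(cons(unit,k)),  wrap(U) = wrap(k).
Bind X := wrap(cons(unit,k)); substituting into the one remaining equation that mentions X gives: cons(wrap(wrap(cons(S,unit))),wrap(wrap(cons(unit,k)))) = cons(wrap(wrap(cons(wrap(cons(m,m)),unit))),wrap(W)).
Decompose wrap/1: U = k.
Bind U := k; no other remaining equation mentions U.
Decompose cons/2: cons(cons(S,wrap(T)),m) = cons(Q,m),  wrap(M) = wrap(wrap(cons(W,Y))).
Decompose cons/2: cons(S,wrap(T)) = Q,  m = m.
Bind Q := cons(S,wrap(T)); substituting into the one remaining equation that mentions Q gives: wrap(cons(X1,Y1)) = wrap(cons(cons(wrap(cons(S,wrap(T))),T),cons(unit,m))).
Delete trivial equation m = m.
Decompose wrap/1: M = wrap(cons(W,Y)).
Bind M := wrap(cons(W,Y)); no other remaining equation mentions M.
Decompose wrap/1: cons(X1,Y1) = cons(cons(wrap(cons(S,wrap(T))),T),cons(unit,m)).
Decompose cons/2: X1 = cons(wrap(cons(S,wrap(T))),T),  Y1 = cons(unit,m).
Bind X1 := cons(wrap(cons(S,wrap(T))),T); no other remaining equation mentions X1.
Bind Y1 := cons(unit,m); no other remaining equation mentions Y1.
Decompose cons/2: wrap(wrap(cons(S,unit))) = wrap(wrap(cons(wrap(cons(m,m)),unit))),  wrap(wrap(cons(unit,k))) = wrap(W).
Decompose wrap/1: wrap(cons(S,unit)) = wrap(cons(wrap(cons(m,m)),unit)).
Decompose wrap/1: cons(S,unit) = cons(wrap(cons(m,m)),unit).
Decompose cons/2: S = wrap(cons(m,m)),  unit = unit.
Bind S := wrap(cons(m,m)); substituting into the one remaining equation that mentions S gives: wrap(cons(wrap(W),wrap(cons(m,cons(wrap(cons(m,m)),unit))))) = wrap(cons(wrap(Y),wrap(T))). Substituting into the earlier bindings gives Q := cons(wrap(cons(m,m)),wrap(T)), X1 := cons(wrap(cons(wrap(cons(m,m)),wrap(T))),T).
Delete trivial equation unit = unit.
Decompose wrap/1: wrap(cons(unit,k)) = W.
Bind W := wrap(cons(unit,k)); substituting into the remaining equation gives: wrap(cons(wrap(wrap(cons(unit,k))),wrap(cons(m,cons(wrap(cons(m,m)),unit))))) = wrap(cons(wrap(Y),wrap(T))). Substituting into the earlier binding gives M := wrap(cons(wrap(cons(unit,k)),Y)).
Decompose wrap/1: cons(wrap(wrap(cons(unit,k))),wrap(cons(m,cons(wrap(cons(m,m)),unit)))) = cons(wrap(Y),wrap(T)).
Decompose cons/2: wrap(wrap(cons(unit,k))) = wrap(Y),  wrap(cons(m,cons(wrap(cons(m,m)),unit))) = wrap(T).
Decompose wrap/1: wrap(cons(unit,k)) = Y.
Bind Y := wrap(cons(unit,k)); no other remaining equation mentions Y. Substituting into the earlier binding gives M := wrap(cons(wrap(cons(unit,k)),wrap(cons(unit,k)))).
Decompose wrap/1: cons(m,cons(wrap(cons(m,m)),unit)) = T.
Bind T := cons(m,cons(wrap(cons(m,m)),unit)). Substituting into the earlier bindings gives Q := cons(wrap(cons(m,m)),wrap(cons(m,cons(wrap(cons(m,m)),unit)))), X1 := cons(wrap(cons(wrap(cons(m,m)),wrap(cons(m,cons(wrap(cons(m,m)),unit))))),cons(m,cons(wrap(cons(m,m)),unit))).
No equations remain and no clash or occurs-check failure arose, so a unifier exists.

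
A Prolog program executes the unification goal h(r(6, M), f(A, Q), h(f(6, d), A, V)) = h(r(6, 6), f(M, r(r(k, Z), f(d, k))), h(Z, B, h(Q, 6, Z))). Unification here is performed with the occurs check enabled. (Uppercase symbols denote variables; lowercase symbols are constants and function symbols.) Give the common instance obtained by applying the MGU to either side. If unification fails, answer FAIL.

h(r(6, 6), f(6, r(r(k, f(6, d)), f(d, k))), h(f(6, d), 6, h(r(r(k, f(6, d)), f(d, k)), 6, f(6, d))))

Decompose h/3: r(6, M) = r(6, 6),  f(A, Q) = f(M, r(r(k, Z), f(d, k))),  h(f(6, d), A, V) = h(Z, B, h(Q, 6, Z)).
Decompose r/2: 6 = 6,  M = 6.
Delete trivial equation 6 = 6.
Bind M := 6; substituting into the one remaining equation that mentions M gives: f(A, Q) = f(6, r(r(k, Z), f(d, k))).
Decompose f/2: A = 6,  Q = r(r(k, Z), f(d, k)).
Bind A := 6; substituting into the one remaining equation that mentions A gives: h(f(6, d), 6, V) = h(Z, B, h(Q, 6, Z)).
Bind Q := r(r(k, Z), f(d, k)); substituting into the remaining equation gives: h(f(6, d), 6, V) = h(Z, B, h(r(r(k, Z), f(d, k)), 6, Z)).
Decompose h/3: f(6, d) = Z,  6 = B,  V = h(r(r(k, Z), f(d, k)), 6, Z).
Bind Z := f(6, d); substituting into the one remaining equation that mentions Z gives: V = h(r(r(k, f(6, d)), f(d, k)), 6, f(6, d)). Substituting into the earlier binding gives Q := r(r(k, f(6, d)), f(d, k)).
Bind B := 6; no other remaining equation mentions B.
Bind V := h(r(r(k, f(6, d)), f(d, k)), 6, f(6, d)).
Applying the MGU to either side gives h(r(6, 6), f(6, r(r(k, f(6, d)), f(d, k))), h(f(6, d), 6, h(r(r(k, f(6, d)), f(d, k)), 6, f(6, d)))).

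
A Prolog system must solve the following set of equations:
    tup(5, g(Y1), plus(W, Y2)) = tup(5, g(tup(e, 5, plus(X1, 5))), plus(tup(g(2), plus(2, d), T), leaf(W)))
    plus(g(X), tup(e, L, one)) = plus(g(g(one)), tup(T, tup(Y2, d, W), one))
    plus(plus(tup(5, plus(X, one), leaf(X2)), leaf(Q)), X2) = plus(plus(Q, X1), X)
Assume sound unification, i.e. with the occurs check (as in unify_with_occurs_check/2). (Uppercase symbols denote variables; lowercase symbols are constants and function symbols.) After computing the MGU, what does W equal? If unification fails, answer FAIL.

Decompose tup/3: 5 = 5,  g(Y1) = g(tup(e, 5, plus(X1, 5))),  plus(W, Y2) = plus(tup(g(2), plus(2, d), T), leaf(W)).
Delete trivial equation 5 = 5.
Decompose g/1: Y1 = tup(e, 5, plus(X1, 5)).
Bind Y1 := tup(e, 5, plus(X1, 5)); no other remaining equation mentions Y1.
Decompose plus/2: W = tup(g(2), plus(2, d), T),  Y2 = leaf(W).
Bind W := tup(g(2), plus(2, d), T); substituting into the 2 remaining equations that mention W gives: Y2 = leaf(tup(g(2), plus(2, d), T)),  plus(g(X), tup(e, L, one)) = plus(g(g(one)), tup(T, tup(Y2, d, tup(g(2), plus(2, d), T)), one)).
Bind Y2 := leaf(tup(g(2), plus(2, d), T)); substituting into the one remaining equation that mentions Y2 gives: plus(g(X), tup(e, L, one)) = plus(g(g(one)), tup(T, tup(leaf(tup(g(2), plus(2, d), T)), d, tup(g(2), plus(2, d), T)), one)).
Decompose plus/2: g(X) = g(g(one)),  tup(e, L, one) = tup(T, tup(leaf(tup(g(2), plus(2, d), T)), d, tup(g(2), plus(2, d), T)), one).
Decompose g/1: X = g(one).
Bind X := g(one); substituting into the one remaining equation that mentions X gives: plus(plus(tup(5, plus(g(one), one), leaf(X2)), leaf(Q)), X2) = plus(plus(Q, X1), g(one)).
Decompose tup/3: e = T,  L = tup(leaf(tup(g(2), plus(2, d), T)), d, tup(g(2), plus(2, d), T)),  one = one.
Bind T := e; substituting into the one remaining equation that mentions T gives: L = tup(leaf(tup(g(2), plus(2, d), e)), d, tup(g(2), plus(2, d), e)). Substituting into the earlier bindings gives W := tup(g(2), plus(2, d), e), Y2 := leaf(tup(g(2), plus(2, d), e)).
Bind L := tup(leaf(tup(g(2), plus(2, d), e)), d, tup(g(2), plus(2, d), e)); no other remaining equation mentions L.
Delete trivial equation one = one.
Decompose plus/2: plus(tup(5, plus(g(one), one), leaf(X2)), leaf(Q)) = plus(Q, X1),  X2 = g(one).
Decompose plus/2: tup(5, plus(g(one), one), leaf(X2)) = Q,  leaf(Q) = X1.
Bind Q := tup(5, plus(g(one), one), leaf(X2)); substituting into the one remaining equation that mentions Q gives: leaf(tup(5, plus(g(one), one), leaf(X2))) = X1.
Bind X1 := leaf(tup(5, plus(g(one), one), leaf(X2))); no other remaining equation mentions X1. Substituting into the earlier binding gives Y1 := tup(e, 5, plus(leaf(tup(5, plus(g(one), one), leaf(X2))), 5)).
Bind X2 := g(one). Substituting into the earlier bindings gives Y1 := tup(e, 5, plus(leaf(tup(5, plus(g(one), one), leaf(g(one)))), 5)), Q := tup(5, plus(g(one), one), leaf(g(one))), X1 := leaf(tup(5, plus(g(one), one), leaf(g(one)))).
MGU = { Y1 = tup(e, 5, plus(leaf(tup(5, plus(g(one), one), leaf(g(one)))), 5)), W = tup(g(2), plus(2, d), e), Y2 = leaf(tup(g(2), plus(2, d), e)), X = g(one), T = e, L = tup(leaf(tup(g(2), plus(2, d), e)), d, tup(g(2), plus(2, d), e)), Q = tup(5, plus(g(one), one), leaf(g(one))), X1 = leaf(tup(5, plus(g(one), one), leaf(g(one)))), X2 = g(one) }, so W = tup(g(2), plus(2, d), e).

tup(g(2), plus(2, d), e)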